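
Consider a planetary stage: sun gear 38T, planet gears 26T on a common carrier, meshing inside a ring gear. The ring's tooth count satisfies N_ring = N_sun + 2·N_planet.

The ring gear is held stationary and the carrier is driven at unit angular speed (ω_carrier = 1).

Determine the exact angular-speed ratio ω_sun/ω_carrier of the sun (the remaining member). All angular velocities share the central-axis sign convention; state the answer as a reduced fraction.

N_ring = 38 + 2·26 = 90
38(ω_s−ω_c) = −90(ω_r−ω_c),  ω_r=0, ω_c=1
ω_s = 1 − (90/38)(0−1) = 64/19
ω_s/ω_c = 64/19

64/19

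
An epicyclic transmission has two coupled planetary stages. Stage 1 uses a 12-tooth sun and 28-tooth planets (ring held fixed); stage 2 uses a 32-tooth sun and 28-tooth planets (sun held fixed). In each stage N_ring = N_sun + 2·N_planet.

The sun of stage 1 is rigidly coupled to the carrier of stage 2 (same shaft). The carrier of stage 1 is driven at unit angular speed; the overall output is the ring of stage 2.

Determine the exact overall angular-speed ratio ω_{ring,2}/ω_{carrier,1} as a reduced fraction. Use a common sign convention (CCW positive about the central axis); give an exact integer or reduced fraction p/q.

100/11

Stage 1: N_ring = 12 + 2·28 = 68
Stage 1: 12(ω_s−ω_c) = −68(ω_r−ω_c),  ω_r=0, ω_c=1
Stage 1: ω_s = 1 − (68/12)(0−1) = 20/3
  ⇒ ω_s¹/ω_c¹ = 20/3
Stage 2: N_ring = 32 + 2·28 = 88
Stage 2: 32(ω_s−ω_c) = −88(ω_r−ω_c),  ω_s=0, ω_c=1
Stage 2: ω_r = 1 − (32/88)(0−1) = 15/11
  ⇒ ω_r²/ω_c² = 15/11
Coupling ω_c² = ω_s¹ ⇒ overall = 20/3 × 15/11 = 100/11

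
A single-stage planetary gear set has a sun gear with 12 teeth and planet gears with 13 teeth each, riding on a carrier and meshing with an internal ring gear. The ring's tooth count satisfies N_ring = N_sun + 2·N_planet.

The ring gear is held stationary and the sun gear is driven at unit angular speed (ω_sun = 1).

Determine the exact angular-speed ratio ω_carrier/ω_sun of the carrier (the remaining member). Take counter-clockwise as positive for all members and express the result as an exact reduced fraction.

6/25

N_ring = 12 + 2·13 = 38
12(ω_s−ω_c) = −38(ω_r−ω_c),  ω_r=0, ω_s=1
12(1−ω_c) = −38(0−ω_c)  ⇒  50ω_c = 12  ⇒  ω_c = 6/25
ω_c/ω_s = 6/25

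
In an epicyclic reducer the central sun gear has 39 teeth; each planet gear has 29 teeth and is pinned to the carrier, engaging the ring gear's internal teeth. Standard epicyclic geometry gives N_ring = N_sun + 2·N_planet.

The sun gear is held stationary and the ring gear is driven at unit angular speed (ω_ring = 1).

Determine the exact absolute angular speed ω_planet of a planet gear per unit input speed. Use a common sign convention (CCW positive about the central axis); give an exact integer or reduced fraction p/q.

97/58

N_ring = 39 + 2·29 = 97
39(ω_s−ω_c) = −97(ω_r−ω_c),  ω_s=0, ω_r=1
39(0−ω_c) = −97(1−ω_c)  ⇒  136ω_c = 97  ⇒  ω_c = 97/136
sun–planet: 39·(0−97/136) = −29·(ω_p−ω_c)  ⇒  ω_p−ω_c = −(39/29)·(-97/136) = 3783/3944
ω_p = 97/136 + 3783/3944 = 97/58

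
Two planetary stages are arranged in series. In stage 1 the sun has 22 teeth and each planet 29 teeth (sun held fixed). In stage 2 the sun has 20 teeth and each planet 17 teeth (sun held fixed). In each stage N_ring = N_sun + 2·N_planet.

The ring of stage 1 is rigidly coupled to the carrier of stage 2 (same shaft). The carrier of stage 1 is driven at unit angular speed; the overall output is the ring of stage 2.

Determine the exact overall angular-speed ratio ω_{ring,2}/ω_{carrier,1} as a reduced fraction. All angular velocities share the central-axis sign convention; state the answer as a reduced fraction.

Stage 1: N_ring = 22 + 2·29 = 80
Stage 1: 22(ω_s−ω_c) = −80(ω_r−ω_c),  ω_s=0, ω_c=1
Stage 1: ω_r = 1 − (22/80)(0−1) = 51/40
  ⇒ ω_r¹/ω_c¹ = 51/40
Stage 2: N_ring = 20 + 2·17 = 54
Stage 2: 20(ω_s−ω_c) = −54(ω_r−ω_c),  ω_s=0, ω_c=1
Stage 2: ω_r = 1 − (20/54)(0−1) = 37/27
  ⇒ ω_r²/ω_c² = 37/27
Coupling ω_c² = ω_r¹ ⇒ overall = 51/40 × 37/27 = 629/360

629/360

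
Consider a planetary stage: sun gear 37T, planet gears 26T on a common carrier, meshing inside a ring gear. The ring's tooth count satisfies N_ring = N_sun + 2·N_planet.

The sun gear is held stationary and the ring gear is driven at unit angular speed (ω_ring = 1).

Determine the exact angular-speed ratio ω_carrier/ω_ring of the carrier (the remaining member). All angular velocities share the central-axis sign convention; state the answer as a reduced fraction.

89/126

N_ring = 37 + 2·26 = 89
37(ω_s−ω_c) = −89(ω_r−ω_c),  ω_s=0, ω_r=1
37(0−ω_c) = −89(1−ω_c)  ⇒  126ω_c = 89  ⇒  ω_c = 89/126
ω_c/ω_r = 89/126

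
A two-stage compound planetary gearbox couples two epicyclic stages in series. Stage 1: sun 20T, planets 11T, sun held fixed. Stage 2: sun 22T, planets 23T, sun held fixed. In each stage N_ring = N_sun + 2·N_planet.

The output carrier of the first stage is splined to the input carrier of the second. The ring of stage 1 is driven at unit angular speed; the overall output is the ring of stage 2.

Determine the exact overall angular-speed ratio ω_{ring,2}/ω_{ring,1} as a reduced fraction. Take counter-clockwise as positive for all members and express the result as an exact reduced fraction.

Stage 1: N_ring = 20 + 2·11 = 42
Stage 1: 20(ω_s−ω_c) = −42(ω_r−ω_c),  ω_s=0, ω_r=1
Stage 1: 20(0−ω_c) = −42(1−ω_c)  ⇒  62ω_c = 42  ⇒  ω_c = 21/31
  ⇒ ω_c¹/ω_r¹ = 21/31
Stage 2: N_ring = 22 + 2·23 = 68
Stage 2: 22(ω_s−ω_c) = −68(ω_r−ω_c),  ω_s=0, ω_c=1
Stage 2: ω_r = 1 − (22/68)(0−1) = 45/34
  ⇒ ω_r²/ω_c² = 45/34
Coupling ω_c² = ω_c¹ ⇒ overall = 21/31 × 45/34 = 945/1054

945/1054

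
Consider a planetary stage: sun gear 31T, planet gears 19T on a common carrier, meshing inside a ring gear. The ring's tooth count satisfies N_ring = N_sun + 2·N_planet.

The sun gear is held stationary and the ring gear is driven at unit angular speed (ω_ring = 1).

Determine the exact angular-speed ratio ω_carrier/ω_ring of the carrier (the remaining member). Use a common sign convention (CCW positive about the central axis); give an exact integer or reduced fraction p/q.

69/100

N_ring = 31 + 2·19 = 69
31(ω_s−ω_c) = −69(ω_r−ω_c),  ω_s=0, ω_r=1
31(0−ω_c) = −69(1−ω_c)  ⇒  100ω_c = 69  ⇒  ω_c = 69/100
ω_c/ω_r = 69/100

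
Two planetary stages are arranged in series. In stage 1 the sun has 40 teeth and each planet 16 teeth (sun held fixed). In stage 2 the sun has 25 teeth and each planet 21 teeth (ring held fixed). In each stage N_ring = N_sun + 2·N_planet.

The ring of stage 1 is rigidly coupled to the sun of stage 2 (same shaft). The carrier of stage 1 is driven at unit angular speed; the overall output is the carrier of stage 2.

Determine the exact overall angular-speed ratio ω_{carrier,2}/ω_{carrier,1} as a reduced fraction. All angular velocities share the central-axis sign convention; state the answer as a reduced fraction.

175/414

Stage 1: N_ring = 40 + 2·16 = 72
Stage 1: 40(ω_s−ω_c) = −72(ω_r−ω_c),  ω_s=0, ω_c=1
Stage 1: ω_r = 1 − (40/72)(0−1) = 14/9
  ⇒ ω_r¹/ω_c¹ = 14/9
Stage 2: N_ring = 25 + 2·21 = 67
Stage 2: 25(ω_s−ω_c) = −67(ω_r−ω_c),  ω_r=0, ω_s=1
Stage 2: 25(1−ω_c) = −67(0−ω_c)  ⇒  92ω_c = 25  ⇒  ω_c = 25/92
  ⇒ ω_c²/ω_s² = 25/92
Coupling ω_s² = ω_r¹ ⇒ overall = 14/9 × 25/92 = 175/414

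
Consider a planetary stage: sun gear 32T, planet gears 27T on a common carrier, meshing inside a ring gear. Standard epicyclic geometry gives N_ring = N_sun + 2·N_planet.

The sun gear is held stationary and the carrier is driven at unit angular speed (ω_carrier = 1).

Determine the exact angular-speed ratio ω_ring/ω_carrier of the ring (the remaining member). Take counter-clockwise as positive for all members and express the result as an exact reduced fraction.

N_ring = 32 + 2·27 = 86
32(ω_s−ω_c) = −86(ω_r−ω_c),  ω_s=0, ω_c=1
ω_r = 1 − (32/86)(0−1) = 59/43
ω_r/ω_c = 59/43

59/43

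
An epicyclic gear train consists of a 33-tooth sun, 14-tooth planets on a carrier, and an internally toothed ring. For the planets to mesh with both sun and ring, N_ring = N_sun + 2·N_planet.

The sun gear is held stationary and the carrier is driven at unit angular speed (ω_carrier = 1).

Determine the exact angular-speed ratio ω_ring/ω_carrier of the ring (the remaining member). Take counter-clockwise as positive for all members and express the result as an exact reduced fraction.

94/61

N_ring = 33 + 2·14 = 61
33(ω_s−ω_c) = −61(ω_r−ω_c),  ω_s=0, ω_c=1
ω_r = 1 − (33/61)(0−1) = 94/61
ω_r/ω_c = 94/61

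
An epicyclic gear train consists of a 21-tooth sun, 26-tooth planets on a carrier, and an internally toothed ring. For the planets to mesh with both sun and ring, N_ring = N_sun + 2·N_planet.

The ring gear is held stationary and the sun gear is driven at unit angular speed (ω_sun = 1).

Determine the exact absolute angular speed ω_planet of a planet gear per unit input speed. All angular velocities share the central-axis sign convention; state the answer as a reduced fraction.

-21/52

N_ring = 21 + 2·26 = 73
21(ω_s−ω_c) = −73(ω_r−ω_c),  ω_r=0, ω_s=1
21(1−ω_c) = −73(0−ω_c)  ⇒  94ω_c = 21  ⇒  ω_c = 21/94
sun–planet: 21·(1−21/94) = −26·(ω_p−ω_c)  ⇒  ω_p−ω_c = −(21/26)·(73/94) = -1533/2444
ω_p = 21/94 − 1533/2444 = -21/52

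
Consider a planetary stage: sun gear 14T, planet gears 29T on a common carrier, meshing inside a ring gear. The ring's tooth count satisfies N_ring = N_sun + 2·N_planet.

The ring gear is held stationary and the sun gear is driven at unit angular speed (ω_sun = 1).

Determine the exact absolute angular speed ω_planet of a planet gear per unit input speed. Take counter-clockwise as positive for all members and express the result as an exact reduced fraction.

-7/29

N_ring = 14 + 2·29 = 72
14(ω_s−ω_c) = −72(ω_r−ω_c),  ω_r=0, ω_s=1
14(1−ω_c) = −72(0−ω_c)  ⇒  86ω_c = 14  ⇒  ω_c = 7/43
sun–planet: 14·(1−7/43) = −29·(ω_p−ω_c)  ⇒  ω_p−ω_c = −(14/29)·(36/43) = -504/1247
ω_p = 7/43 − 504/1247 = -7/29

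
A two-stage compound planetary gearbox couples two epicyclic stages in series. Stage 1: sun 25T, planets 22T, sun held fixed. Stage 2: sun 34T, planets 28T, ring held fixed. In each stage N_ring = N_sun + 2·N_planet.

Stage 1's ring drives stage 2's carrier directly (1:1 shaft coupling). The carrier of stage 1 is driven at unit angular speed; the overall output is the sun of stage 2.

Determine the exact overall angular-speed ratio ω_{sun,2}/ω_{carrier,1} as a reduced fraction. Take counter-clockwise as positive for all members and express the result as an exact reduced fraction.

Stage 1: N_ring = 25 + 2·22 = 69
Stage 1: 25(ω_s−ω_c) = −69(ω_r−ω_c),  ω_s=0, ω_c=1
Stage 1: ω_r = 1 − (25/69)(0−1) = 94/69
  ⇒ ω_r¹/ω_c¹ = 94/69
Stage 2: N_ring = 34 + 2·28 = 90
Stage 2: 34(ω_s−ω_c) = −90(ω_r−ω_c),  ω_r=0, ω_c=1
Stage 2: ω_s = 1 − (90/34)(0−1) = 62/17
  ⇒ ω_s²/ω_c² = 62/17
Coupling ω_c² = ω_r¹ ⇒ overall = 94/69 × 62/17 = 5828/1173

5828/1173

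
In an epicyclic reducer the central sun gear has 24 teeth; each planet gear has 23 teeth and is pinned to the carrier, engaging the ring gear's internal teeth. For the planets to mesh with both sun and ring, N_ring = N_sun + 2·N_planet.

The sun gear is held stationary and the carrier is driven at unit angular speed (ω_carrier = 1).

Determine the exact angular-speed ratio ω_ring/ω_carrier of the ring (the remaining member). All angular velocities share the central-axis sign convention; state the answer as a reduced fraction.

N_ring = 24 + 2·23 = 70
24(ω_s−ω_c) = −70(ω_r−ω_c),  ω_s=0, ω_c=1
ω_r = 1 − (24/70)(0−1) = 47/35
ω_r/ω_c = 47/35

47/35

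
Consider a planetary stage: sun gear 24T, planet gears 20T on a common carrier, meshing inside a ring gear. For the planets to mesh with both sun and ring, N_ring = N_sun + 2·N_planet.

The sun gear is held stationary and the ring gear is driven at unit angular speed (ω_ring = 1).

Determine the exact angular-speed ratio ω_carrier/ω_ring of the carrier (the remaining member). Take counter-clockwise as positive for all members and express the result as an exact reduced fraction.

8/11

N_ring = 24 + 2·20 = 64
24(ω_s−ω_c) = −64(ω_r−ω_c),  ω_s=0, ω_r=1
24(0−ω_c) = −64(1−ω_c)  ⇒  88ω_c = 64  ⇒  ω_c = 8/11
ω_c/ω_r = 8/11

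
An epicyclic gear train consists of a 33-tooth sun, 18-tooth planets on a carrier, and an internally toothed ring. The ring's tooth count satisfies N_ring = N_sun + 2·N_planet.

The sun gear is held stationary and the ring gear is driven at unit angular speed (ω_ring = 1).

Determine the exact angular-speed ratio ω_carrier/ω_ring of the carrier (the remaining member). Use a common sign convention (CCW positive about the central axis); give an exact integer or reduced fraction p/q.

23/34

N_ring = 33 + 2·18 = 69
33(ω_s−ω_c) = −69(ω_r−ω_c),  ω_s=0, ω_r=1
33(0−ω_c) = −69(1−ω_c)  ⇒  102ω_c = 69  ⇒  ω_c = 23/34
ω_c/ω_r = 23/34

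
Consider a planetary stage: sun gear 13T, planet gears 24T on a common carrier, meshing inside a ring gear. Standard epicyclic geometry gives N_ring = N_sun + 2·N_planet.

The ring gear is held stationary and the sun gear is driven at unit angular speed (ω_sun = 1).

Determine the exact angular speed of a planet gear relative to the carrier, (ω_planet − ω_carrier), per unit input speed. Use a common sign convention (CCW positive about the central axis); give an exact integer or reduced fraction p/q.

N_ring = 13 + 2·24 = 61
13(ω_s−ω_c) = −61(ω_r−ω_c),  ω_r=0, ω_s=1
13(1−ω_c) = −61(0−ω_c)  ⇒  74ω_c = 13  ⇒  ω_c = 13/74
sun–planet: 13·(1−13/74) = −24·(ω_p−ω_c)  ⇒  ω_p−ω_c = −(13/24)·(61/74) = -793/1776

-793/1776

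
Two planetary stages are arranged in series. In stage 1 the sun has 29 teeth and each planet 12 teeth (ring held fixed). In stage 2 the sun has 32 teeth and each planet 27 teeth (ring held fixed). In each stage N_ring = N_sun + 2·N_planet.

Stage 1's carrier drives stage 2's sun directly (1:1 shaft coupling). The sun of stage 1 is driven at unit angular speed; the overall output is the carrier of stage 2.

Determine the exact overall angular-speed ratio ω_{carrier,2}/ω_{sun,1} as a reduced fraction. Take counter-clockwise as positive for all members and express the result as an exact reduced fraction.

Stage 1: N_ring = 29 + 2·12 = 53
Stage 1: 29(ω_s−ω_c) = −53(ω_r−ω_c),  ω_r=0, ω_s=1
Stage 1: 29(1−ω_c) = −53(0−ω_c)  ⇒  82ω_c = 29  ⇒  ω_c = 29/82
  ⇒ ω_c¹/ω_s¹ = 29/82
Stage 2: N_ring = 32 + 2·27 = 86
Stage 2: 32(ω_s−ω_c) = −86(ω_r−ω_c),  ω_r=0, ω_s=1
Stage 2: 32(1−ω_c) = −86(0−ω_c)  ⇒  118ω_c = 32  ⇒  ω_c = 16/59
  ⇒ ω_c²/ω_s² = 16/59
Coupling ω_s² = ω_c¹ ⇒ overall = 29/82 × 16/59 = 232/2419

232/2419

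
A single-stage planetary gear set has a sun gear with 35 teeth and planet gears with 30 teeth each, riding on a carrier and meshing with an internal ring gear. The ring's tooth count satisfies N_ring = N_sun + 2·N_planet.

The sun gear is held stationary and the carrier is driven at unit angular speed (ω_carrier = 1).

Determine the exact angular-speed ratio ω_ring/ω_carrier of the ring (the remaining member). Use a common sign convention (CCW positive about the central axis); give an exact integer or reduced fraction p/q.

26/19

N_ring = 35 + 2·30 = 95
35(ω_s−ω_c) = −95(ω_r−ω_c),  ω_s=0, ω_c=1
ω_r = 1 − (35/95)(0−1) = 26/19
ω_r/ω_c = 26/19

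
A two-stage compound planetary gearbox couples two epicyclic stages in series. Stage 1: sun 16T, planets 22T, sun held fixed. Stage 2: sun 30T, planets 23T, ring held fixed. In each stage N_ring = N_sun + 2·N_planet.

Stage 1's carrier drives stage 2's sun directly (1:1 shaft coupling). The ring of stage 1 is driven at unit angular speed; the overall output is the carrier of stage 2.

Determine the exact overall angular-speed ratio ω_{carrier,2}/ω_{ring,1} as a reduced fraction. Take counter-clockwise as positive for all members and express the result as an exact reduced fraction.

225/1007

Stage 1: N_ring = 16 + 2·22 = 60
Stage 1: 16(ω_s−ω_c) = −60(ω_r−ω_c),  ω_s=0, ω_r=1
Stage 1: 16(0−ω_c) = −60(1−ω_c)  ⇒  76ω_c = 60  ⇒  ω_c = 15/19
  ⇒ ω_c¹/ω_r¹ = 15/19
Stage 2: N_ring = 30 + 2·23 = 76
Stage 2: 30(ω_s−ω_c) = −76(ω_r−ω_c),  ω_r=0, ω_s=1
Stage 2: 30(1−ω_c) = −76(0−ω_c)  ⇒  106ω_c = 30  ⇒  ω_c = 15/53
  ⇒ ω_c²/ω_s² = 15/53
Coupling ω_s² = ω_c¹ ⇒ overall = 15/19 × 15/53 = 225/1007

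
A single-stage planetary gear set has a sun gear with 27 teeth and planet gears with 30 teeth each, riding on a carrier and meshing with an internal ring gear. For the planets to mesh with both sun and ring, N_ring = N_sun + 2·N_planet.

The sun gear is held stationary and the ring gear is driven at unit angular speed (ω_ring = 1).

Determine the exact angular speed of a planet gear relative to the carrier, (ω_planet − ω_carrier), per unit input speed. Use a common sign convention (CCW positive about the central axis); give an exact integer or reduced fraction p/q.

261/380

N_ring = 27 + 2·30 = 87
27(ω_s−ω_c) = −87(ω_r−ω_c),  ω_s=0, ω_r=1
27(0−ω_c) = −87(1−ω_c)  ⇒  114ω_c = 87  ⇒  ω_c = 29/38
sun–planet: 27·(0−29/38) = −30·(ω_p−ω_c)  ⇒  ω_p−ω_c = −(27/30)·(-29/38) = 261/380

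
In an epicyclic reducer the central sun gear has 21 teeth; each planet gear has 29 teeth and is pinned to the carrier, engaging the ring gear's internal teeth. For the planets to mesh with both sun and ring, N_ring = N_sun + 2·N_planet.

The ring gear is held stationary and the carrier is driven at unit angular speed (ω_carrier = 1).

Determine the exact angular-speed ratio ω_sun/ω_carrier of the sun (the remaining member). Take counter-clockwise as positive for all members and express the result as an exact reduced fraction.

N_ring = 21 + 2·29 = 79
21(ω_s−ω_c) = −79(ω_r−ω_c),  ω_r=0, ω_c=1
ω_s = 1 − (79/21)(0−1) = 100/21
ω_s/ω_c = 100/21

100/21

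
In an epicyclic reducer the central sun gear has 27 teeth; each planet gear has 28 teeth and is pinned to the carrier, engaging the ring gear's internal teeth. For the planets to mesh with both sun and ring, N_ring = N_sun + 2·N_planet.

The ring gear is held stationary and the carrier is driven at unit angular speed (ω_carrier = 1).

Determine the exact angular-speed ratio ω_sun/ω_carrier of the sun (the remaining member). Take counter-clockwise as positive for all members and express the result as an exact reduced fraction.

N_ring = 27 + 2·28 = 83
27(ω_s−ω_c) = −83(ω_r−ω_c),  ω_r=0, ω_c=1
ω_s = 1 − (83/27)(0−1) = 110/27
ω_s/ω_c = 110/27

110/27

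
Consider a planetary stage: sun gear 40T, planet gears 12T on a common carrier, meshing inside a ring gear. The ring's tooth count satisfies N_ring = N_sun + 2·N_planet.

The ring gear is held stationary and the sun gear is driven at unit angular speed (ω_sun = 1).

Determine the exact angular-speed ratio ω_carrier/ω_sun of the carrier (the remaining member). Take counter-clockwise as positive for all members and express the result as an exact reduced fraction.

5/13

N_ring = 40 + 2·12 = 64
40(ω_s−ω_c) = −64(ω_r−ω_c),  ω_r=0, ω_s=1
40(1−ω_c) = −64(0−ω_c)  ⇒  104ω_c = 40  ⇒  ω_c = 5/13
ω_c/ω_s = 5/13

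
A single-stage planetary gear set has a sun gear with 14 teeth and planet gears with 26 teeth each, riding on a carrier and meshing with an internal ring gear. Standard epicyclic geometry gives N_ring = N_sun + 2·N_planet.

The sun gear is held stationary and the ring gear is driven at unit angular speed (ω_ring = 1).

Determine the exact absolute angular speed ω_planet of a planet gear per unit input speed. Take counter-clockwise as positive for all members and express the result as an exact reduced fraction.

33/26

N_ring = 14 + 2·26 = 66
14(ω_s−ω_c) = −66(ω_r−ω_c),  ω_s=0, ω_r=1
14(0−ω_c) = −66(1−ω_c)  ⇒  80ω_c = 66  ⇒  ω_c = 33/40
sun–planet: 14·(0−33/40) = −26·(ω_p−ω_c)  ⇒  ω_p−ω_c = −(14/26)·(-33/40) = 231/520
ω_p = 33/40 + 231/520 = 33/26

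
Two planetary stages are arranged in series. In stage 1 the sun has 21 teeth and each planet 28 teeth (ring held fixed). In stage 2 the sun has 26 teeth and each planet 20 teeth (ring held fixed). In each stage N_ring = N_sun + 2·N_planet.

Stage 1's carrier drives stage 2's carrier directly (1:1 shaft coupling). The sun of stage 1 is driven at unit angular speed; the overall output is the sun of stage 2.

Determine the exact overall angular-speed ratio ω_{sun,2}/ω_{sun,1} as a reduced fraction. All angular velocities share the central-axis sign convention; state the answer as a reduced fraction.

Stage 1: N_ring = 21 + 2·28 = 77
Stage 1: 21(ω_s−ω_c) = −77(ω_r−ω_c),  ω_r=0, ω_s=1
Stage 1: 21(1−ω_c) = −77(0−ω_c)  ⇒  98ω_c = 21  ⇒  ω_c = 3/14
  ⇒ ω_c¹/ω_s¹ = 3/14
Stage 2: N_ring = 26 + 2·20 = 66
Stage 2: 26(ω_s−ω_c) = −66(ω_r−ω_c),  ω_r=0, ω_c=1
Stage 2: ω_s = 1 − (66/26)(0−1) = 46/13
  ⇒ ω_s²/ω_c² = 46/13
Coupling ω_c² = ω_c¹ ⇒ overall = 3/14 × 46/13 = 69/91

69/91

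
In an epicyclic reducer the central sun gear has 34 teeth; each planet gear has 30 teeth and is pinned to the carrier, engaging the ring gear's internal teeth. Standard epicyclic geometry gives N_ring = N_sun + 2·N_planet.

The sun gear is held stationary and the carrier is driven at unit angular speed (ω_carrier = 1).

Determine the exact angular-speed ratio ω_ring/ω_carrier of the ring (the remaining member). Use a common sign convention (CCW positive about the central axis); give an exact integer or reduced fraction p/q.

64/47

N_ring = 34 + 2·30 = 94
34(ω_s−ω_c) = −94(ω_r−ω_c),  ω_s=0, ω_c=1
ω_r = 1 − (34/94)(0−1) = 64/47
ω_r/ω_c = 64/47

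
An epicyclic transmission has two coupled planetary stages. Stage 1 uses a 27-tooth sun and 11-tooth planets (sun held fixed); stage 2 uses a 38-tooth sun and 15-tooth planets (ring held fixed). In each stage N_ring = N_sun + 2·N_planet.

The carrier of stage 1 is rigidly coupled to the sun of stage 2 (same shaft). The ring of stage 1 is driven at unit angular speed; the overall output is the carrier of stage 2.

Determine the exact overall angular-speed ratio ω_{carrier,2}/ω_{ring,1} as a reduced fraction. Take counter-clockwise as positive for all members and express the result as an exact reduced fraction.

49/212

Stage 1: N_ring = 27 + 2·11 = 49
Stage 1: 27(ω_s−ω_c) = −49(ω_r−ω_c),  ω_s=0, ω_r=1
Stage 1: 27(0−ω_c) = −49(1−ω_c)  ⇒  76ω_c = 49  ⇒  ω_c = 49/76
  ⇒ ω_c¹/ω_r¹ = 49/76
Stage 2: N_ring = 38 + 2·15 = 68
Stage 2: 38(ω_s−ω_c) = −68(ω_r−ω_c),  ω_r=0, ω_s=1
Stage 2: 38(1−ω_c) = −68(0−ω_c)  ⇒  106ω_c = 38  ⇒  ω_c = 19/53
  ⇒ ω_c²/ω_s² = 19/53
Coupling ω_s² = ω_c¹ ⇒ overall = 49/76 × 19/53 = 49/212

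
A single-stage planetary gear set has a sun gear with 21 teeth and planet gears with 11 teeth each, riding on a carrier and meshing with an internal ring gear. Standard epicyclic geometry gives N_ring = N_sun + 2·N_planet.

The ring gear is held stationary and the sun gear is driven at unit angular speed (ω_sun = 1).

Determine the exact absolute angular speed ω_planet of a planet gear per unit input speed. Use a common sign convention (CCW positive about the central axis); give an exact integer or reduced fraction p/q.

N_ring = 21 + 2·11 = 43
21(ω_s−ω_c) = −43(ω_r−ω_c),  ω_r=0, ω_s=1
21(1−ω_c) = −43(0−ω_c)  ⇒  64ω_c = 21  ⇒  ω_c = 21/64
sun–planet: 21·(1−21/64) = −11·(ω_p−ω_c)  ⇒  ω_p−ω_c = −(21/11)·(43/64) = -903/704
ω_p = 21/64 − 903/704 = -21/22

-21/22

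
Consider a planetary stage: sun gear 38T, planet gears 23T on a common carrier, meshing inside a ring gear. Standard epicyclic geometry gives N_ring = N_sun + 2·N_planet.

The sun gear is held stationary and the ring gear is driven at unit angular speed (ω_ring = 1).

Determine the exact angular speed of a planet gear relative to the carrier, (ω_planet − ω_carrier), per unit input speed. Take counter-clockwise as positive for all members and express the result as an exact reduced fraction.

1596/1403

N_ring = 38 + 2·23 = 84
38(ω_s−ω_c) = −84(ω_r−ω_c),  ω_s=0, ω_r=1
38(0−ω_c) = −84(1−ω_c)  ⇒  122ω_c = 84  ⇒  ω_c = 42/61
sun–planet: 38·(0−42/61) = −23·(ω_p−ω_c)  ⇒  ω_p−ω_c = −(38/23)·(-42/61) = 1596/1403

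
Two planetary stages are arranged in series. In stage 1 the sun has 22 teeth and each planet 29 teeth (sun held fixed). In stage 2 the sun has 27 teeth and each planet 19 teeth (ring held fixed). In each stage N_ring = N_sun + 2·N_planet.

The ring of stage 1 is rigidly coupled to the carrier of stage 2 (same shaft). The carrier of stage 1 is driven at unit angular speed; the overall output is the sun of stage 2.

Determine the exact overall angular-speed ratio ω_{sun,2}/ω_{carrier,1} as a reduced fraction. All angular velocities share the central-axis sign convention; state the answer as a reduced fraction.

Stage 1: N_ring = 22 + 2·29 = 80
Stage 1: 22(ω_s−ω_c) = −80(ω_r−ω_c),  ω_s=0, ω_c=1
Stage 1: ω_r = 1 − (22/80)(0−1) = 51/40
  ⇒ ω_r¹/ω_c¹ = 51/40
Stage 2: N_ring = 27 + 2·19 = 65
Stage 2: 27(ω_s−ω_c) = −65(ω_r−ω_c),  ω_r=0, ω_c=1
Stage 2: ω_s = 1 − (65/27)(0−1) = 92/27
  ⇒ ω_s²/ω_c² = 92/27
Coupling ω_c² = ω_r¹ ⇒ overall = 51/40 × 92/27 = 391/90

391/90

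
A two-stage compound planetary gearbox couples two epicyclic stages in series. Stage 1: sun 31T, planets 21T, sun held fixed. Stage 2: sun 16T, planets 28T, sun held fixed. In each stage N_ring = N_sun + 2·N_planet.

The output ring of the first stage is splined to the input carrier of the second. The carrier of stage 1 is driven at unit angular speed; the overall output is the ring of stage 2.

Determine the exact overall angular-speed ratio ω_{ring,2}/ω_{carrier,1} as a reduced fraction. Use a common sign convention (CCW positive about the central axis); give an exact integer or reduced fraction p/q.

Stage 1: N_ring = 31 + 2·21 = 73
Stage 1: 31(ω_s−ω_c) = −73(ω_r−ω_c),  ω_s=0, ω_c=1
Stage 1: ω_r = 1 − (31/73)(0−1) = 104/73
  ⇒ ω_r¹/ω_c¹ = 104/73
Stage 2: N_ring = 16 + 2·28 = 72
Stage 2: 16(ω_s−ω_c) = −72(ω_r−ω_c),  ω_s=0, ω_c=1
Stage 2: ω_r = 1 − (16/72)(0−1) = 11/9
  ⇒ ω_r²/ω_c² = 11/9
Coupling ω_c² = ω_r¹ ⇒ overall = 104/73 × 11/9 = 1144/657

1144/657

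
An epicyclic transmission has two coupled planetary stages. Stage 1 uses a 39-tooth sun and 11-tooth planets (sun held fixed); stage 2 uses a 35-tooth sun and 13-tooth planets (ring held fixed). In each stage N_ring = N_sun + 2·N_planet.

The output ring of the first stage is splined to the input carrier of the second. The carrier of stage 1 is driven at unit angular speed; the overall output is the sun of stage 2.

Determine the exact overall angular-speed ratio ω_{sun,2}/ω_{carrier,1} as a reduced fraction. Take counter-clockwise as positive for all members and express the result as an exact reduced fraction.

1920/427

Stage 1: N_ring = 39 + 2·11 = 61
Stage 1: 39(ω_s−ω_c) = −61(ω_r−ω_c),  ω_s=0, ω_c=1
Stage 1: ω_r = 1 − (39/61)(0−1) = 100/61
  ⇒ ω_r¹/ω_c¹ = 100/61
Stage 2: N_ring = 35 + 2·13 = 61
Stage 2: 35(ω_s−ω_c) = −61(ω_r−ω_c),  ω_r=0, ω_c=1
Stage 2: ω_s = 1 − (61/35)(0−1) = 96/35
  ⇒ ω_s²/ω_c² = 96/35
Coupling ω_c² = ω_r¹ ⇒ overall = 100/61 × 96/35 = 1920/427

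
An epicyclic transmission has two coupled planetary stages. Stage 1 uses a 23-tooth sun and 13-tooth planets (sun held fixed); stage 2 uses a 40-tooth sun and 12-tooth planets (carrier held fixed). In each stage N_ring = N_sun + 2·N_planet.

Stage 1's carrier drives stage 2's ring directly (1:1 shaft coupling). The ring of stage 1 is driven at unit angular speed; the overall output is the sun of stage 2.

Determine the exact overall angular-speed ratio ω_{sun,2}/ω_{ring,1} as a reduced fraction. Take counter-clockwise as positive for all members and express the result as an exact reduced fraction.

Stage 1: N_ring = 23 + 2·13 = 49
Stage 1: 23(ω_s−ω_c) = −49(ω_r−ω_c),  ω_s=0, ω_r=1
Stage 1: 23(0−ω_c) = −49(1−ω_c)  ⇒  72ω_c = 49  ⇒  ω_c = 49/72
  ⇒ ω_c¹/ω_r¹ = 49/72
Stage 2: N_ring = 40 + 2·12 = 64
Stage 2: 40(ω_s−ω_c) = −64(ω_r−ω_c),  ω_c=0, ω_r=1
Stage 2: ω_s = 0 − (64/40)(1−0) = -8/5
  ⇒ ω_s²/ω_r² = -8/5
Coupling ω_r² = ω_c¹ ⇒ overall = 49/72 × -8/5 = -49/45

-49/45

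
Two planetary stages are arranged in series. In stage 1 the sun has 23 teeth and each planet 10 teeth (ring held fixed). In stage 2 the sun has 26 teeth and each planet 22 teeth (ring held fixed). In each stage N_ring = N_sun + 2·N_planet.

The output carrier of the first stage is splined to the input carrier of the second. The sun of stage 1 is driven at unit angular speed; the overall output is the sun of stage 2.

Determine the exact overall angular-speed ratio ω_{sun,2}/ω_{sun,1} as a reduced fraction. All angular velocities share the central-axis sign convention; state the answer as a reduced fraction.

184/143

Stage 1: N_ring = 23 + 2·10 = 43
Stage 1: 23(ω_s−ω_c) = −43(ω_r−ω_c),  ω_r=0, ω_s=1
Stage 1: 23(1−ω_c) = −43(0−ω_c)  ⇒  66ω_c = 23  ⇒  ω_c = 23/66
  ⇒ ω_c¹/ω_s¹ = 23/66
Stage 2: N_ring = 26 + 2·22 = 70
Stage 2: 26(ω_s−ω_c) = −70(ω_r−ω_c),  ω_r=0, ω_c=1
Stage 2: ω_s = 1 − (70/26)(0−1) = 48/13
  ⇒ ω_s²/ω_c² = 48/13
Coupling ω_c² = ω_c¹ ⇒ overall = 23/66 × 48/13 = 184/143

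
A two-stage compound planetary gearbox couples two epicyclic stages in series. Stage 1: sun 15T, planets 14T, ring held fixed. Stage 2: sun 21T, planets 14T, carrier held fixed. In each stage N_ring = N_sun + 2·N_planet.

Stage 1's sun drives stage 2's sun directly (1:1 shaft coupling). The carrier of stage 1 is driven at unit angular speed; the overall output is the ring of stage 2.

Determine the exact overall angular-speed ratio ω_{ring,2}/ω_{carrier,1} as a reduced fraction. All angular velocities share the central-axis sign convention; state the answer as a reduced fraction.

-58/35

Stage 1: N_ring = 15 + 2·14 = 43
Stage 1: 15(ω_s−ω_c) = −43(ω_r−ω_c),  ω_r=0, ω_c=1
Stage 1: ω_s = 1 − (43/15)(0−1) = 58/15
  ⇒ ω_s¹/ω_c¹ = 58/15
Stage 2: N_ring = 21 + 2·14 = 49
Stage 2: 21(ω_s−ω_c) = −49(ω_r−ω_c),  ω_c=0, ω_s=1
Stage 2: ω_r = 0 − (21/49)(1−0) = -3/7
  ⇒ ω_r²/ω_s² = -3/7
Coupling ω_s² = ω_s¹ ⇒ overall = 58/15 × -3/7 = -58/35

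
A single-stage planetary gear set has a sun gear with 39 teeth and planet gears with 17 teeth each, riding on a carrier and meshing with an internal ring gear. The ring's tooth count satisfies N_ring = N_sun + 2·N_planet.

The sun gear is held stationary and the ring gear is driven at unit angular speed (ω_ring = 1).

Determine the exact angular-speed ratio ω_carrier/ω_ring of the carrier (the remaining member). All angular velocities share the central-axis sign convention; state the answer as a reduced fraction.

N_ring = 39 + 2·17 = 73
39(ω_s−ω_c) = −73(ω_r−ω_c),  ω_s=0, ω_r=1
39(0−ω_c) = −73(1−ω_c)  ⇒  112ω_c = 73  ⇒  ω_c = 73/112
ω_c/ω_r = 73/112

73/112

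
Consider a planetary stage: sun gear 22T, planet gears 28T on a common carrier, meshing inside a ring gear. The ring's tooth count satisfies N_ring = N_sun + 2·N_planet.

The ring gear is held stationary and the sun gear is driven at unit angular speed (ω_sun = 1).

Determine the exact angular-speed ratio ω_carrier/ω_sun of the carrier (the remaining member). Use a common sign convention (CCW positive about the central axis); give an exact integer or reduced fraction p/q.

11/50

N_ring = 22 + 2·28 = 78
22(ω_s−ω_c) = −78(ω_r−ω_c),  ω_r=0, ω_s=1
22(1−ω_c) = −78(0−ω_c)  ⇒  100ω_c = 22  ⇒  ω_c = 11/50
ω_c/ω_s = 11/50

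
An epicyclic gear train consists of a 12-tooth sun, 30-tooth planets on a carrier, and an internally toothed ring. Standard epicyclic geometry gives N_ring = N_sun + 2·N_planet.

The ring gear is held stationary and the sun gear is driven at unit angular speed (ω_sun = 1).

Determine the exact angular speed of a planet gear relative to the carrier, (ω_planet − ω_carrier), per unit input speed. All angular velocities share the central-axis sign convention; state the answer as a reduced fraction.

N_ring = 12 + 2·30 = 72
12(ω_s−ω_c) = −72(ω_r−ω_c),  ω_r=0, ω_s=1
12(1−ω_c) = −72(0−ω_c)  ⇒  84ω_c = 12  ⇒  ω_c = 1/7
sun–planet: 12·(1−1/7) = −30·(ω_p−ω_c)  ⇒  ω_p−ω_c = −(12/30)·(6/7) = -12/35

-12/35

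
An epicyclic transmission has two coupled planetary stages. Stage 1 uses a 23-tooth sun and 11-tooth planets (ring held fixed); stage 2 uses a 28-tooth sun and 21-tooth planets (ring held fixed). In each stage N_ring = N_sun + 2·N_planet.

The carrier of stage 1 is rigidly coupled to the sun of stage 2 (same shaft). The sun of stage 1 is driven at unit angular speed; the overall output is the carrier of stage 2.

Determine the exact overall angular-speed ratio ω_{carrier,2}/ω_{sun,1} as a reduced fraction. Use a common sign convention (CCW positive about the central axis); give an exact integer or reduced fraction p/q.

Stage 1: N_ring = 23 + 2·11 = 45
Stage 1: 23(ω_s−ω_c) = −45(ω_r−ω_c),  ω_r=0, ω_s=1
Stage 1: 23(1−ω_c) = −45(0−ω_c)  ⇒  68ω_c = 23  ⇒  ω_c = 23/68
  ⇒ ω_c¹/ω_s¹ = 23/68
Stage 2: N_ring = 28 + 2·21 = 70
Stage 2: 28(ω_s−ω_c) = −70(ω_r−ω_c),  ω_r=0, ω_s=1
Stage 2: 28(1−ω_c) = −70(0−ω_c)  ⇒  98ω_c = 28  ⇒  ω_c = 2/7
  ⇒ ω_c²/ω_s² = 2/7
Coupling ω_s² = ω_c¹ ⇒ overall = 23/68 × 2/7 = 23/238

23/238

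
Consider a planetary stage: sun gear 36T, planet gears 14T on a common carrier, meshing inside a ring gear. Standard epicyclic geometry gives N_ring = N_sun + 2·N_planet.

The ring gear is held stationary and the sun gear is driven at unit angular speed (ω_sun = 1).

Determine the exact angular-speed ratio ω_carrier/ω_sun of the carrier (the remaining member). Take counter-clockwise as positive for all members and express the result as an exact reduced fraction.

N_ring = 36 + 2·14 = 64
36(ω_s−ω_c) = −64(ω_r−ω_c),  ω_r=0, ω_s=1
36(1−ω_c) = −64(0−ω_c)  ⇒  100ω_c = 36  ⇒  ω_c = 9/25
ω_c/ω_s = 9/25

9/25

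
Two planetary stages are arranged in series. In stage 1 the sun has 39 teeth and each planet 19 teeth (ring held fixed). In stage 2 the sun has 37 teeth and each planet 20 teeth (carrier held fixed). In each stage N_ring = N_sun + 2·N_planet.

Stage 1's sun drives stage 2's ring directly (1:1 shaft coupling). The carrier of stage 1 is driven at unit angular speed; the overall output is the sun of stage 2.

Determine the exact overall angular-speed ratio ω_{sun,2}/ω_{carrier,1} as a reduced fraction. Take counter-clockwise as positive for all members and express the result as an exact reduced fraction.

Stage 1: N_ring = 39 + 2·19 = 77
Stage 1: 39(ω_s−ω_c) = −77(ω_r−ω_c),  ω_r=0, ω_c=1
Stage 1: ω_s = 1 − (77/39)(0−1) = 116/39
  ⇒ ω_s¹/ω_c¹ = 116/39
Stage 2: N_ring = 37 + 2·20 = 77
Stage 2: 37(ω_s−ω_c) = −77(ω_r−ω_c),  ω_c=0, ω_r=1
Stage 2: ω_s = 0 − (77/37)(1−0) = -77/37
  ⇒ ω_s²/ω_r² = -77/37
Coupling ω_r² = ω_s¹ ⇒ overall = 116/39 × -77/37 = -8932/1443

-8932/1443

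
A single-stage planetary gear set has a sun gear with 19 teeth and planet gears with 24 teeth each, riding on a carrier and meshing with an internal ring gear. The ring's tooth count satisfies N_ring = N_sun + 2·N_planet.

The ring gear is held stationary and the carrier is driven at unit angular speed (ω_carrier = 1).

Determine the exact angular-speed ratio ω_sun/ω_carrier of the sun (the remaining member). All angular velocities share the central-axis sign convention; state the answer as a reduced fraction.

N_ring = 19 + 2·24 = 67
19(ω_s−ω_c) = −67(ω_r−ω_c),  ω_r=0, ω_c=1
ω_s = 1 − (67/19)(0−1) = 86/19
ω_s/ω_c = 86/19

86/19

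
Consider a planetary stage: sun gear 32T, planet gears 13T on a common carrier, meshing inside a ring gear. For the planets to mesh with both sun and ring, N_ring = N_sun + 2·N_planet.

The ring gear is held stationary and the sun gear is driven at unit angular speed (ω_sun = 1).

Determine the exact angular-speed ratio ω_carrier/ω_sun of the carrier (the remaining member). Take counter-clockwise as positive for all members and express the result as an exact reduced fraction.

N_ring = 32 + 2·13 = 58
32(ω_s−ω_c) = −58(ω_r−ω_c),  ω_r=0, ω_s=1
32(1−ω_c) = −58(0−ω_c)  ⇒  90ω_c = 32  ⇒  ω_c = 16/45
ω_c/ω_s = 16/45

16/45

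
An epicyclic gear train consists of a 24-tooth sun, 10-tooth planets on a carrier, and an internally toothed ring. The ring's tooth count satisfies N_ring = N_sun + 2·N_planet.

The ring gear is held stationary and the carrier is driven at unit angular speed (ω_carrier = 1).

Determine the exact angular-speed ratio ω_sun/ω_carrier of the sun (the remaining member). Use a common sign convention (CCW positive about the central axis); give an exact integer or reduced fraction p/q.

17/6

N_ring = 24 + 2·10 = 44
24(ω_s−ω_c) = −44(ω_r−ω_c),  ω_r=0, ω_c=1
ω_s = 1 − (44/24)(0−1) = 17/6
ω_s/ω_c = 17/6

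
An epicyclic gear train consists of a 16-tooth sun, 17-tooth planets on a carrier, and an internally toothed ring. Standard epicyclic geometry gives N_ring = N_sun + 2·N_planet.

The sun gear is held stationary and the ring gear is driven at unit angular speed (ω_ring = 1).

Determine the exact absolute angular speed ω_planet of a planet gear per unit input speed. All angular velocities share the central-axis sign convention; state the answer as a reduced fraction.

25/17

N_ring = 16 + 2·17 = 50
16(ω_s−ω_c) = −50(ω_r−ω_c),  ω_s=0, ω_r=1
16(0−ω_c) = −50(1−ω_c)  ⇒  66ω_c = 50  ⇒  ω_c = 25/33
sun–planet: 16·(0−25/33) = −17·(ω_p−ω_c)  ⇒  ω_p−ω_c = −(16/17)·(-25/33) = 400/561
ω_p = 25/33 + 400/561 = 25/17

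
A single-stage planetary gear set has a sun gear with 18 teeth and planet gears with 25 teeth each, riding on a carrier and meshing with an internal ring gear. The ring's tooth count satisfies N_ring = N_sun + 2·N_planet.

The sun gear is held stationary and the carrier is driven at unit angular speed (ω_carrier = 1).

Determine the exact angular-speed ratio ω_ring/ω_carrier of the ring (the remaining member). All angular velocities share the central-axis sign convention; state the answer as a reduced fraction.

N_ring = 18 + 2·25 = 68
18(ω_s−ω_c) = −68(ω_r−ω_c),  ω_s=0, ω_c=1
ω_r = 1 − (18/68)(0−1) = 43/34
ω_r/ω_c = 43/34

43/34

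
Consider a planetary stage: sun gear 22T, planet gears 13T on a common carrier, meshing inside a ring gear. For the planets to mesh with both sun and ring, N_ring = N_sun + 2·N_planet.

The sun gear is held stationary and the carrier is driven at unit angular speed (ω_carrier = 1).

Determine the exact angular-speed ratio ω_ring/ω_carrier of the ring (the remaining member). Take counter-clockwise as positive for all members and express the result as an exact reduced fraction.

N_ring = 22 + 2·13 = 48
22(ω_s−ω_c) = −48(ω_r−ω_c),  ω_s=0, ω_c=1
ω_r = 1 − (22/48)(0−1) = 35/24
ω_r/ω_c = 35/24

35/24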